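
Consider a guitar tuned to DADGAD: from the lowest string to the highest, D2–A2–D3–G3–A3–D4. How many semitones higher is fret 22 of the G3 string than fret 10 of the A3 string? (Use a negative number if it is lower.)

10 semitones

G3 at fret 22 → F5 (MIDI 77); A3 at fret 10 → G4 (MIDI 67).
77 − 67 = 10, so the two pitches are 10 semitones apart.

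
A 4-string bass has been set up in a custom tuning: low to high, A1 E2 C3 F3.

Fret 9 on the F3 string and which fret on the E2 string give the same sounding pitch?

22

Fret 9 on F3 is MIDI 53 + 9 = 62 (D4). On the E2 string (open MIDI 40), that pitch is 62 − 40 = fret 22.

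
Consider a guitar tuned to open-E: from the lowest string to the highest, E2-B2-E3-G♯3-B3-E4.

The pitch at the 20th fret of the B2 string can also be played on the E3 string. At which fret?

15

B2 at fret 20 is B2 + 20 semitones = G4.
The open E3 string is 5 semitones above the open B2, so the same pitch on the E3 string lies at fret 20 − 5 = 15.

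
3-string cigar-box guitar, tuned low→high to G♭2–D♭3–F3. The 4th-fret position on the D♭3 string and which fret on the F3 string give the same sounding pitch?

0

Fret 4 on D♭3 is MIDI 49 + 4 = 53 (F3). On the F3 string (open MIDI 53), that pitch is 53 − 53 = fret 0.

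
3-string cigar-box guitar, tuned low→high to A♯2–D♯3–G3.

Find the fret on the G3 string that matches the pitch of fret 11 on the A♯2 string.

2

A♯2 at fret 11 is A♯2 + 11 semitones = A3.
The open G3 string is 9 semitones above the open A♯2, so the same pitch on the G3 string lies at fret 11 − 9 = 2.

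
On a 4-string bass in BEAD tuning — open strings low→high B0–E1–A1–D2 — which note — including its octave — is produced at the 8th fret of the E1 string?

Each fret is one semitone, so E1 + 8 = C2.

C2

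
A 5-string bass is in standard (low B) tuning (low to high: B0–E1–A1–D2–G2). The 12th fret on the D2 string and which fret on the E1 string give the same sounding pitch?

D2 at fret 12 is D2 + 12 semitones = D3.
The open E1 string is 10 semitones below the open D2, so the same pitch on the E1 string lies at fret 12 + 10 = 22.

22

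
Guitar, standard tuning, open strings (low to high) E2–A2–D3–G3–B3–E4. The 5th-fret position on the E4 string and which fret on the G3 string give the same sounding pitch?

14

Fret 5 on E4 is MIDI 64 + 5 = 69 (A4). On the G3 string (open MIDI 55), that pitch is 69 − 55 = fret 14.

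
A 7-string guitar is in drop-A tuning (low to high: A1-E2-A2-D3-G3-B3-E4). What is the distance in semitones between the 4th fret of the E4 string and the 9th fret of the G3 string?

E4 at fret 4 → G♯4 (MIDI 68); G3 at fret 9 → E4 (MIDI 64).
68 − 64 = 4, so the two pitches are 4 semitones apart, with G♯4 the higher.

4 semitones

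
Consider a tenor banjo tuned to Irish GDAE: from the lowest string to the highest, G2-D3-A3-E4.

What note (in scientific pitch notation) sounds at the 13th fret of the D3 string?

D#4

Each fret is one semitone, so D3 + 13 = D#4.
(Equivalently spelled Eb4.)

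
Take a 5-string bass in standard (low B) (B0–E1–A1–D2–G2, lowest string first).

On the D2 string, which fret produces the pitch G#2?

G#2 is 6 semitones above the open D2 (D–D#–E–F–F#–G–G#), so it sits at fret 6.

6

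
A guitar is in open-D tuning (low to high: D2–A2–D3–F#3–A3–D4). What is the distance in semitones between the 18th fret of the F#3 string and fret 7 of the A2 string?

F#3 at fret 18 → C5 (MIDI 72); A2 at fret 7 → E3 (MIDI 52).
72 − 52 = 20, so the two pitches are 20 semitones apart, with C5 the higher.

20 semitones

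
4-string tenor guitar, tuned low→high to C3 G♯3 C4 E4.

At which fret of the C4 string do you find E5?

16

E5 is 16 semitones above the open C4 (C–C#–D–D#–…–D–D#–E), so it sits at fret 16.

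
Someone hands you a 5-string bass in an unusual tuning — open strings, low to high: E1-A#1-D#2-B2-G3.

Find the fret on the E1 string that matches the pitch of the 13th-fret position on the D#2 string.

D#2 at fret 13 is D#2 + 13 semitones = E3.
The open E1 string is 11 semitones below the open D#2, so the same pitch on the E1 string lies at fret 13 + 11 = 24.

24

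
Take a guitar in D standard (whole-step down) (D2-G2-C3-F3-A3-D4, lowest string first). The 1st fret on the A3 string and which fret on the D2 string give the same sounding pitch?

20

Fret 1 on A3 is MIDI 57 + 1 = 58 (A#3). On the D2 string (open MIDI 38), that pitch is 58 − 38 = fret 20.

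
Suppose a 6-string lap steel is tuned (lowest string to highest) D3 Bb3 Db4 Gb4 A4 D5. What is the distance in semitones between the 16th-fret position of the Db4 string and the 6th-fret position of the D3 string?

Db4 at fret 16 → F5 (MIDI 77); D3 at fret 6 → Ab3 (MIDI 56).
77 − 56 = 21, so the two pitches are 21 semitones apart, with F5 the higher.

21 semitones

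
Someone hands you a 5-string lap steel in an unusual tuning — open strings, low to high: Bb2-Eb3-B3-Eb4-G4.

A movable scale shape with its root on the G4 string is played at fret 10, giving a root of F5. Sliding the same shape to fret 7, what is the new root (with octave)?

D5

Moving from fret 10 to fret 7 shifts the root by -3 semitones.
F5 down 3 semitones is D5.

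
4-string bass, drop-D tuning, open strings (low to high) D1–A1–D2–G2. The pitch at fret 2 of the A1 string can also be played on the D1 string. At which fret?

9

A1 at fret 2 is A1 + 2 semitones = B1.
The open D1 string is 7 semitones below the open A1, so the same pitch on the D1 string lies at fret 2 + 7 = 9.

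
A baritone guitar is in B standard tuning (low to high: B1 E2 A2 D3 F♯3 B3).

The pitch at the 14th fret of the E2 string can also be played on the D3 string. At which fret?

E2 at fret 14 is E2 + 14 semitones = F♯3.
The open D3 string is 10 semitones above the open E2, so the same pitch on the D3 string lies at fret 14 − 10 = 4.

4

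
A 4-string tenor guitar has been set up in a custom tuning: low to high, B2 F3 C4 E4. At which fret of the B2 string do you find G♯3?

9

G♯3 is 9 semitones above the open B2 (B–C–C#–D–D#–E–F–F#–G–G#), so it sits at fret 9.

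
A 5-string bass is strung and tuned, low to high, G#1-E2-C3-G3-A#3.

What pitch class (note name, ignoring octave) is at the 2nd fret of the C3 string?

The open C3 string plus 2 semitones: C–C#–D.

D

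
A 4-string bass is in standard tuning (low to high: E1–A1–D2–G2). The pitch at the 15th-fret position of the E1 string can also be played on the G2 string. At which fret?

Fret 15 on E1 is MIDI 28 + 15 = 43 (G2). On the G2 string (open MIDI 43), that pitch is 43 − 43 = fret 0.

0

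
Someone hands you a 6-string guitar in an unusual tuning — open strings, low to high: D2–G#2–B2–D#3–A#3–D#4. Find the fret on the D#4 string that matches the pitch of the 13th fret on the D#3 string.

D#3 at fret 13 is D#3 + 13 semitones = E4.
The open D#4 string is 12 semitones above the open D#3, so the same pitch on the D#4 string lies at fret 13 − 12 = 1.

1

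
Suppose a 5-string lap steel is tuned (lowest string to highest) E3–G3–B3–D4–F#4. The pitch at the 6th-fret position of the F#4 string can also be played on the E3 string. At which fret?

20

F#4 at fret 6 is F#4 + 6 semitones = C5.
The open E3 string is 14 semitones below the open F#4, so the same pitch on the E3 string lies at fret 6 + 14 = 20.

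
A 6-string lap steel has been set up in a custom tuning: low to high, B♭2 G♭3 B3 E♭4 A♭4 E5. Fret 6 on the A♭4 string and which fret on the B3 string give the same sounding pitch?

A♭4 at fret 6 is A♭4 + 6 semitones = D5.
The open B3 string is 9 semitones below the open A♭4, so the same pitch on the B3 string lies at fret 6 + 9 = 15.

15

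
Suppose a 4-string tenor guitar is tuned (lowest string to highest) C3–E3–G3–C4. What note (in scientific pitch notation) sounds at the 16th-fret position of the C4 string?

C4 is MIDI 60. Adding 16 gives 76, which is E5.

E5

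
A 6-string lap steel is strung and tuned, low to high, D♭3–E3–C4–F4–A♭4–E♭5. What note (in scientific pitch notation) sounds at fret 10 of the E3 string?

The open E3 string plus 10 semitones: E–F–Gb–G–…–C–Db–D.
The walk passes from B into C once, so the octave number goes from 3 to 4.

D4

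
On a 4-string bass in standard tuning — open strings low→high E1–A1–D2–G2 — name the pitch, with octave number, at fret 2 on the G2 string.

The open G2 string plus 2 semitones: G–G#–A.
No B→C boundary is crossed, so the octave stays at 2.

A2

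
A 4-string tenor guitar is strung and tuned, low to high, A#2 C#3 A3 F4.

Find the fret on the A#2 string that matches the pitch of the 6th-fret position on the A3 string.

A3 at fret 6 is A3 + 6 semitones = D#4.
The open A#2 string is 11 semitones below the open A3, so the same pitch on the A#2 string lies at fret 6 + 11 = 17.

17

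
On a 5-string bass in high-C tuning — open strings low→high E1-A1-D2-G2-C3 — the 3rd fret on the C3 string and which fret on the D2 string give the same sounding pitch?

Fret 3 on C3 is MIDI 48 + 3 = 51 (D♯3). On the D2 string (open MIDI 38), that pitch is 51 − 38 = fret 13.

13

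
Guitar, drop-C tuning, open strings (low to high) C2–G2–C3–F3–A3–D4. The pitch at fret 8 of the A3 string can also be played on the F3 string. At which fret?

A3 at fret 8 is A3 + 8 semitones = F4.
The open F3 string is 4 semitones below the open A3, so the same pitch on the F3 string lies at fret 8 + 4 = 12.

12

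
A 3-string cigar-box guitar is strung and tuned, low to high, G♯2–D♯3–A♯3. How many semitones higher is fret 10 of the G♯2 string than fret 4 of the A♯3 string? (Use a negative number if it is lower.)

-8 semitones

G♯2 at fret 10 → F♯3 (MIDI 54); A♯3 at fret 4 → D4 (MIDI 62).
54 − 62 = -8, so the two pitches are 8 semitones apart.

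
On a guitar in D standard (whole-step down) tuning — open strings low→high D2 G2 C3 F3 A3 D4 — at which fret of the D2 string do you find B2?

B2 is 9 semitones above the open D2 (D–D#–E–F–F#–G–G#–A–A#–B), so it sits at fret 9.

9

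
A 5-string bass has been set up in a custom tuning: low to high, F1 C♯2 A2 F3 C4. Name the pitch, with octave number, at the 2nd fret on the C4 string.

Each fret is one semitone, so C4 + 2 = D4.

D4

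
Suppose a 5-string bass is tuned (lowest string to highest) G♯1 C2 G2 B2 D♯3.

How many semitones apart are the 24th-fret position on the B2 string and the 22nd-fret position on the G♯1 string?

17 semitones

B2 at fret 24 → B4 (MIDI 71); G♯1 at fret 22 → F♯3 (MIDI 54).
71 − 54 = 17, so the two pitches are 17 semitones apart, with B4 the higher.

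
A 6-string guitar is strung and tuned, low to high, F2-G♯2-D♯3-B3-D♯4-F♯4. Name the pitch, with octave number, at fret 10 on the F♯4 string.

Each fret is one semitone, so F♯4 + 10 = E5.

E5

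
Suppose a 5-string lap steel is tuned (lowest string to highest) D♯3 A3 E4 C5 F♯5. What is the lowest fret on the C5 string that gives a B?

From C5, count semitones up the chromatic scale until reaching B: C–C#–D–D#–…–A–A#–B — 11 steps.

11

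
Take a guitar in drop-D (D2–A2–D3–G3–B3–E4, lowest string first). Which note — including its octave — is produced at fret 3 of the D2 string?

F2

The open D2 string plus 3 semitones: D–D#–E–F.
No B→C boundary is crossed, so the octave stays at 2.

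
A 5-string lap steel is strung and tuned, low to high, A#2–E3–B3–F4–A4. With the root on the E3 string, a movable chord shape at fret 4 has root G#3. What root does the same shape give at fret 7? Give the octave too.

Moving from fret 4 to fret 7 shifts the root by 3 semitones.
G#3 up 3 semitones is B3.

B3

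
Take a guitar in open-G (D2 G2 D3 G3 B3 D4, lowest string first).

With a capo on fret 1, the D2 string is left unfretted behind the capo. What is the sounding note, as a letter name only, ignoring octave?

The capo raises the open D2 by 1 semitone to D#2; fretting 0 more gives D2 + 1 + 0 = D2 + 1 semitone, landing on D#.

D#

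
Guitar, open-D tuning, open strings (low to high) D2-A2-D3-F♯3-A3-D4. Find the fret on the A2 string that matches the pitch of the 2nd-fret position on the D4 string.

D4 at fret 2 is D4 + 2 semitones = E4.
The open A2 string is 17 semitones below the open D4, so the same pitch on the A2 string lies at fret 2 + 17 = 19.

19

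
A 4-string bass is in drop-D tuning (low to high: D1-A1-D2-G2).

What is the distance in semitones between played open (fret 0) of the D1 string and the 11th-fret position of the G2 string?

28 semitones

D1 at fret 0 → D1 (MIDI 26); G2 at fret 11 → F#3 (MIDI 54).
26 − 54 = -28, so the two pitches are 28 semitones apart, with F#3 the higher.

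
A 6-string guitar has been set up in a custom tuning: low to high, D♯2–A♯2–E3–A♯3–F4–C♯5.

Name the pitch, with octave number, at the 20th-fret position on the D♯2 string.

B3

D♯2 is MIDI 39. Adding 20 gives 59, which is B3.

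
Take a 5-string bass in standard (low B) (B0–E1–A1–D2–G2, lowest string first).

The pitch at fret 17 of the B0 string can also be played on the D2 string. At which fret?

Fret 17 on B0 is MIDI 23 + 17 = 40 (E2). On the D2 string (open MIDI 38), that pitch is 40 − 38 = fret 2.

2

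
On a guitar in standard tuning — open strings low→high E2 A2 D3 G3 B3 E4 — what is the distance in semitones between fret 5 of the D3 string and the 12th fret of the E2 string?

3 semitones

D3 at fret 5 → G3 (MIDI 55); E2 at fret 12 → E3 (MIDI 52).
55 − 52 = 3, so the two pitches are 3 semitones apart, with G3 the higher.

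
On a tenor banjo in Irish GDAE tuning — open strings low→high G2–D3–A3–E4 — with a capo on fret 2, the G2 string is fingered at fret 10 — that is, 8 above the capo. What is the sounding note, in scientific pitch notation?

F3

The capo raises the open G2 by 2 semitones to A2; fretting 8 more gives G2 + 2 + 8 = G2 + 10 semitones = F3.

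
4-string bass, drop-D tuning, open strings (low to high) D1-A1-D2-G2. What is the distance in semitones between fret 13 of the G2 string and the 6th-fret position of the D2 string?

12 semitones

G2 at fret 13 → G♯3 (MIDI 56); D2 at fret 6 → G♯2 (MIDI 44).
56 − 44 = 12, so the two pitches are 12 semitones apart, with G♯3 the higher.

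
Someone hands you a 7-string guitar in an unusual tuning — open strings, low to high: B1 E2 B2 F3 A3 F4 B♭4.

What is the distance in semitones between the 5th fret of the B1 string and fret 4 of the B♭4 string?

B1 at fret 5 → E2 (MIDI 40); B♭4 at fret 4 → D5 (MIDI 74).
40 − 74 = -34, so the two pitches are 34 semitones apart, with D5 the higher.

34 semitones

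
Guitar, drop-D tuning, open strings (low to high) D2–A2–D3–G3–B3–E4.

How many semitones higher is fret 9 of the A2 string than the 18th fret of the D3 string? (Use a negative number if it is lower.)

A2 at fret 9 → F#3 (MIDI 54); D3 at fret 18 → G#4 (MIDI 68).
54 − 68 = -14, so the two pitches are 14 semitones apart.

-14 semitones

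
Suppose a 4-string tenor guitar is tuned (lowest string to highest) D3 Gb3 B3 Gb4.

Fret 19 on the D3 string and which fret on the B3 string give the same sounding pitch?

D3 at fret 19 is D3 + 19 semitones = A4.
The open B3 string is 9 semitones above the open D3, so the same pitch on the B3 string lies at fret 19 − 9 = 10.

10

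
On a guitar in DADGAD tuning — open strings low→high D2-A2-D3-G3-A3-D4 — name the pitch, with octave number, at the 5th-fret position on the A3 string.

A3 is MIDI 57. Adding 5 gives 62, which is D4.

D4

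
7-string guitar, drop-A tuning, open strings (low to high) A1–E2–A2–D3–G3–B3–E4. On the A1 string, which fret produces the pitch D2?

D2 is 5 semitones above the open A1 (A–A#–B–C–C#–D), so it sits at fret 5.

5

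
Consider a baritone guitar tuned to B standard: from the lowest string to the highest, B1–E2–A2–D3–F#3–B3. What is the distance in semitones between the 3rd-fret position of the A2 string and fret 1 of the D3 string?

A2 at fret 3 → C3 (MIDI 48); D3 at fret 1 → D#3 (MIDI 51).
48 − 51 = -3, so the two pitches are 3 semitones apart, with D#3 the higher.

3 semitones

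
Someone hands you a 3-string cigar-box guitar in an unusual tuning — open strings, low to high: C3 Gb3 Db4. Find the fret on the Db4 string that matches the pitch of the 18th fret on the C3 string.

C3 at fret 18 is C3 + 18 semitones = Gb4.
The open Db4 string is 13 semitones above the open C3, so the same pitch on the Db4 string lies at fret 18 − 13 = 5.

5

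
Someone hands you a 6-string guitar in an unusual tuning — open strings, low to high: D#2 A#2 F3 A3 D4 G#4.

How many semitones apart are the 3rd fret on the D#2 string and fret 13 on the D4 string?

33 semitones

D#2 at fret 3 → F#2 (MIDI 42); D4 at fret 13 → D#5 (MIDI 75).
42 − 75 = -33, so the two pitches are 33 semitones apart, with D#5 the higher.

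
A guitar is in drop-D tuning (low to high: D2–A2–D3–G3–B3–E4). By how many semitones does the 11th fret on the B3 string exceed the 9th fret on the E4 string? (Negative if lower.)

B3 at fret 11 → A♯4 (MIDI 70); E4 at fret 9 → C♯5 (MIDI 73).
70 − 73 = -3, so the two pitches are 3 semitones apart.

-3 semitones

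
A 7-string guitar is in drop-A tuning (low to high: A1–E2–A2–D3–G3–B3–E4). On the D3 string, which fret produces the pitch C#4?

11

C#4 is 11 semitones above the open D3 (D–D#–E–F–…–B–C–C#), so it sits at fret 11.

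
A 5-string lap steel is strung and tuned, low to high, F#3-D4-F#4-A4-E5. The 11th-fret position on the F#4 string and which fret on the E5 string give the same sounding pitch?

F#4 at fret 11 is F#4 + 11 semitones = F5.
The open E5 string is 10 semitones above the open F#4, so the same pitch on the E5 string lies at fret 11 − 10 = 1.

1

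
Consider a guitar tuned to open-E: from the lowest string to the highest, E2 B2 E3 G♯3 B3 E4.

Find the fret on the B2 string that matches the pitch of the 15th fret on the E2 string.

E2 at fret 15 is E2 + 15 semitones = G3.
The open B2 string is 7 semitones above the open E2, so the same pitch on the B2 string lies at fret 15 − 7 = 8.

8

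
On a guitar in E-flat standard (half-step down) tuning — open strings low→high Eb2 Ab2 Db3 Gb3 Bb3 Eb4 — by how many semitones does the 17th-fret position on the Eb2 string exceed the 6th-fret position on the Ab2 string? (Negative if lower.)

6 semitones

Eb2 at fret 17 → Ab3 (MIDI 56); Ab2 at fret 6 → D3 (MIDI 50).
56 − 50 = 6, so the two pitches are 6 semitones apart.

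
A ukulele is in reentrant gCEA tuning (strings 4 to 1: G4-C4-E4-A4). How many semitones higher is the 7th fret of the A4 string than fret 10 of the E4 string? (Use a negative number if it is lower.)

2 semitones

A4 at fret 7 → E5 (MIDI 76); E4 at fret 10 → D5 (MIDI 74).
76 − 74 = 2, so the two pitches are 2 semitones apart.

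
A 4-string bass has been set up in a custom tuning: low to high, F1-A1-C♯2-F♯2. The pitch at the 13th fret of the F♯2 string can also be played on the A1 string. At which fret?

22

F♯2 at fret 13 is F♯2 + 13 semitones = G3.
The open A1 string is 9 semitones below the open F♯2, so the same pitch on the A1 string lies at fret 13 + 9 = 22.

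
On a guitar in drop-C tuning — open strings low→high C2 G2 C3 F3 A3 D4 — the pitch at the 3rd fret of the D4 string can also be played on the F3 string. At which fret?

D4 at fret 3 is D4 + 3 semitones = F4.
The open F3 string is 9 semitones below the open D4, so the same pitch on the F3 string lies at fret 3 + 9 = 12.

12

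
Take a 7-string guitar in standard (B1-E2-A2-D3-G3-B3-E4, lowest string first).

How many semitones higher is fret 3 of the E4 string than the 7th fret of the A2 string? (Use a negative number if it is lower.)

E4 at fret 3 → G4 (MIDI 67); A2 at fret 7 → E3 (MIDI 52).
67 − 52 = 15, so the two pitches are 15 semitones apart.

15 semitones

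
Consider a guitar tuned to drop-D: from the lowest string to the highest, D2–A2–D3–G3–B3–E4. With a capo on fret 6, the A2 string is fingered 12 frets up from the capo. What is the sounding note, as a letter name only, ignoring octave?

The capo raises the open A2 by 6 semitones to D♯3; fretting 12 more gives A2 + 6 + 12 = A2 + 18 semitones, landing on D♯.
(Also written E♭.)

D♯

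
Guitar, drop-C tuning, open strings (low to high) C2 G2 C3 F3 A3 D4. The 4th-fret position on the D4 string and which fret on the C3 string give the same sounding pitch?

18

D4 at fret 4 is D4 + 4 semitones = F#4.
The open C3 string is 14 semitones below the open D4, so the same pitch on the C3 string lies at fret 4 + 14 = 18.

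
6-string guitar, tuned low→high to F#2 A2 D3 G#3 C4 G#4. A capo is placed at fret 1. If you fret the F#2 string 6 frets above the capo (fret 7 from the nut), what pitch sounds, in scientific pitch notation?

C#3

The capo raises the open F#2 by 1 semitone to G2; fretting 6 more gives F#2 + 1 + 6 = F#2 + 7 semitones = C#3.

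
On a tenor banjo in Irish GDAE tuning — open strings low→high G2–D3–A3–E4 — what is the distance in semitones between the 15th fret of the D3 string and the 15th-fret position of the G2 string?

7 semitones

D3 at fret 15 → F4 (MIDI 65); G2 at fret 15 → A♯3 (MIDI 58).
65 − 58 = 7, so the two pitches are 7 semitones apart, with F4 the higher.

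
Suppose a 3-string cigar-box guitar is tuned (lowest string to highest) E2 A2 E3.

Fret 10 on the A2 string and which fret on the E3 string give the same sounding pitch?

3

A2 at fret 10 is A2 + 10 semitones = G3.
The open E3 string is 7 semitones above the open A2, so the same pitch on the E3 string lies at fret 10 − 7 = 3.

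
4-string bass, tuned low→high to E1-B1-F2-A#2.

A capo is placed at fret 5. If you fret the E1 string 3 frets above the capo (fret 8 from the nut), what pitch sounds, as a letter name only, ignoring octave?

The capo raises the open E1 by 5 semitones to A1; fretting 3 more gives E1 + 5 + 3 = E1 + 8 semitones, landing on C.

C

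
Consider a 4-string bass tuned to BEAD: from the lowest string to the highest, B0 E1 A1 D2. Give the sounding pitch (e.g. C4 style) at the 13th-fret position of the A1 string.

A♯2

Each fret is one semitone, so A1 + 13 = A♯2.
(Equivalently spelled B♭2.)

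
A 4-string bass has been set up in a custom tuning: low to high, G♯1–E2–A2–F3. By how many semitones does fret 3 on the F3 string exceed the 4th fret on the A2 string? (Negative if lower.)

7 semitones

F3 at fret 3 → G♯3 (MIDI 56); A2 at fret 4 → C♯3 (MIDI 49).
56 − 49 = 7, so the two pitches are 7 semitones apart.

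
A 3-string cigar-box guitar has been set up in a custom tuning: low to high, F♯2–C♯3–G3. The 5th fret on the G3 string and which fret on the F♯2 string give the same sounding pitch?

G3 at fret 5 is G3 + 5 semitones = C4.
The open F♯2 string is 13 semitones below the open G3, so the same pitch on the F♯2 string lies at fret 5 + 13 = 18.

18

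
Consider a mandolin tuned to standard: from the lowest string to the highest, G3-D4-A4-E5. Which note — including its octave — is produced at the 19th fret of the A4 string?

Each fret is one semitone, so A4 + 19 = E6.

E6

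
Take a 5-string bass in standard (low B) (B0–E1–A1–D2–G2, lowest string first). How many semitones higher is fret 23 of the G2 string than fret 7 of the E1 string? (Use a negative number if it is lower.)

31 semitones

G2 at fret 23 → F♯4 (MIDI 66); E1 at fret 7 → B1 (MIDI 35).
66 − 35 = 31, so the two pitches are 31 semitones apart.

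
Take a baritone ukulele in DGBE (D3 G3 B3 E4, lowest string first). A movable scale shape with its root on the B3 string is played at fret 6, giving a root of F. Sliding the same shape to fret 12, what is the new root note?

Moving from fret 6 to fret 12 shifts the root by 6 semitones.
F up 6 semitones is B.

B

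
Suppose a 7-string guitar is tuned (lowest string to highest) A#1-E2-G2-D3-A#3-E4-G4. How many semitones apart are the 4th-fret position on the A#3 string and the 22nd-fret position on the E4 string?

A#3 at fret 4 → D4 (MIDI 62); E4 at fret 22 → D6 (MIDI 86).
62 − 86 = -24, so the two pitches are 24 semitones apart, with D6 the higher.

24 semitones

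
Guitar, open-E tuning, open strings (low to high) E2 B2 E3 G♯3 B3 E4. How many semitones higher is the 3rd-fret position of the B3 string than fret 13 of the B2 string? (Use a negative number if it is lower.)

2 semitones

B3 at fret 3 → D4 (MIDI 62); B2 at fret 13 → C4 (MIDI 60).
62 − 60 = 2, so the two pitches are 2 semitones apart.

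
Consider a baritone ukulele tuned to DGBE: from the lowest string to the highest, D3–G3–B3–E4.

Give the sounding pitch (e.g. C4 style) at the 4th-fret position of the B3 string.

D#4

Each fret is one semitone, so B3 + 4 = D#4.
(Equivalently spelled Eb4.)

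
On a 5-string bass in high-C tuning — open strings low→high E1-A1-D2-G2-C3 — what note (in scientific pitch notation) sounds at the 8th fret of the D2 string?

A#2

Each fret is one semitone, so D2 + 8 = A#2.
(Equivalently spelled Bb2.)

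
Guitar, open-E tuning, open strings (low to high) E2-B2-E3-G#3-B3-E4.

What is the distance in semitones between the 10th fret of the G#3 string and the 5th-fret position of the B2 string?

G#3 at fret 10 → F#4 (MIDI 66); B2 at fret 5 → E3 (MIDI 52).
66 − 52 = 14, so the two pitches are 14 semitones apart, with F#4 the higher.

14 semitones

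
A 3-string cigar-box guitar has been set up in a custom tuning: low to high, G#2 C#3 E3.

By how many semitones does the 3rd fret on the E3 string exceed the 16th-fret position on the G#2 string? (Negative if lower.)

-5 semitones

E3 at fret 3 → G3 (MIDI 55); G#2 at fret 16 → C4 (MIDI 60).
55 − 60 = -5, so the two pitches are 5 semitones apart.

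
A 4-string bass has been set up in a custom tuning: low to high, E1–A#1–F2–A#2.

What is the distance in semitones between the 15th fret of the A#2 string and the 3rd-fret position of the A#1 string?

A#2 at fret 15 → C#4 (MIDI 61); A#1 at fret 3 → C#2 (MIDI 37).
61 − 37 = 24, so the two pitches are 24 semitones apart, with C#4 the higher.

24 semitones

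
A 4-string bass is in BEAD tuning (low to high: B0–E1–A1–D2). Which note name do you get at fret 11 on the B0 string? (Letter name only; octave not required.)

A#

The open B0 string plus 11 semitones: B–C–C#–D–…–G#–A–A#.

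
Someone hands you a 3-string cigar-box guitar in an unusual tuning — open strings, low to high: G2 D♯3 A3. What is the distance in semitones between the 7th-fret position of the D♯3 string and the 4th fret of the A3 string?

3 semitones

D♯3 at fret 7 → A♯3 (MIDI 58); A3 at fret 4 → C♯4 (MIDI 61).
58 − 61 = -3, so the two pitches are 3 semitones apart, with C♯4 the higher.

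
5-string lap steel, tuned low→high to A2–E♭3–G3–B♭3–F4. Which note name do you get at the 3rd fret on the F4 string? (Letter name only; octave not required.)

Each fret is one semitone, so F4 + 3 = A♭.
(Equivalently spelled G♯.)

A♭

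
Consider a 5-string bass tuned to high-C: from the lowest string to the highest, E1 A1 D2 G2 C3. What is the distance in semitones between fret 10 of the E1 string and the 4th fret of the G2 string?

E1 at fret 10 → D2 (MIDI 38); G2 at fret 4 → B2 (MIDI 47).
38 − 47 = -9, so the two pitches are 9 semitones apart, with B2 the higher.

9 semitones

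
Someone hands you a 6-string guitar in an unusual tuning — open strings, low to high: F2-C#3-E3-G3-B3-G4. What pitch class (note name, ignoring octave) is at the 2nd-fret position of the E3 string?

The open E3 string plus 2 semitones: E–F–F#.

F#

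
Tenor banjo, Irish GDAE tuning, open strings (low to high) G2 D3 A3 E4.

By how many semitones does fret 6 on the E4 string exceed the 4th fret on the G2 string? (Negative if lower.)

23 semitones

E4 at fret 6 → A#4 (MIDI 70); G2 at fret 4 → B2 (MIDI 47).
70 − 47 = 23, so the two pitches are 23 semitones apart.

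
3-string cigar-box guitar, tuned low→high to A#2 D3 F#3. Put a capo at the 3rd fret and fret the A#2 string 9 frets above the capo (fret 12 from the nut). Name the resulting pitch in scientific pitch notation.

A#3

The capo raises the open A#2 by 3 semitones to C#3; fretting 9 more gives A#2 + 3 + 9 = A#2 + 12 semitones = A#3.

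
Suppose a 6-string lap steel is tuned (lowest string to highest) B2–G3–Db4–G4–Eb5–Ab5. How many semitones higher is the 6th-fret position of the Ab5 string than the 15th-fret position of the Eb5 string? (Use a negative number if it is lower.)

-4 semitones

Ab5 at fret 6 → D6 (MIDI 86); Eb5 at fret 15 → Gb6 (MIDI 90).
86 − 90 = -4, so the two pitches are 4 semitones apart.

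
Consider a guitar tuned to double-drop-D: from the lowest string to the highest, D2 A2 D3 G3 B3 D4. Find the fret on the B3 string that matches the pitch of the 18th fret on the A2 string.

4

Fret 18 on A2 is MIDI 45 + 18 = 63 (D#4). On the B3 string (open MIDI 59), that pitch is 63 − 59 = fret 4.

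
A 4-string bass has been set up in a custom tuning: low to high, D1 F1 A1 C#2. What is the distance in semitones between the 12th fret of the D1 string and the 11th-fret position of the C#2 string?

10 semitones

D1 at fret 12 → D2 (MIDI 38); C#2 at fret 11 → C3 (MIDI 48).
38 − 48 = -10, so the two pitches are 10 semitones apart, with C3 the higher.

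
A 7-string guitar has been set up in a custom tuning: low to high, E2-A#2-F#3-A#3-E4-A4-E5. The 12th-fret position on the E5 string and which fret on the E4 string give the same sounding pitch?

E5 at fret 12 is E5 + 12 semitones = E6.
The open E4 string is 12 semitones below the open E5, so the same pitch on the E4 string lies at fret 12 + 12 = 24.

24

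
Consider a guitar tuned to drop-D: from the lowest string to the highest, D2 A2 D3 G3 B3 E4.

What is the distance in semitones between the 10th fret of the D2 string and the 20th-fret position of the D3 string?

D2 at fret 10 → C3 (MIDI 48); D3 at fret 20 → A#4 (MIDI 70).
48 − 70 = -22, so the two pitches are 22 semitones apart, with A#4 the higher.

22 semitones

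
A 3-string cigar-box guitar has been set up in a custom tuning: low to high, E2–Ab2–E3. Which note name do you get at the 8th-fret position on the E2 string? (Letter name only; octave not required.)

C

The open E2 string plus 8 semitones: E–F–Gb–G–Ab–A–Bb–B–C.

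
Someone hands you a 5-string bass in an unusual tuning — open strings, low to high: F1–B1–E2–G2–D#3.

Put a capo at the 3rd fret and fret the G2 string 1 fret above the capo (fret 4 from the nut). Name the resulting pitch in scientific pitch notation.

B2

The capo raises the open G2 by 3 semitones to A#2; fretting 1 more gives G2 + 3 + 1 = G2 + 4 semitones = B2.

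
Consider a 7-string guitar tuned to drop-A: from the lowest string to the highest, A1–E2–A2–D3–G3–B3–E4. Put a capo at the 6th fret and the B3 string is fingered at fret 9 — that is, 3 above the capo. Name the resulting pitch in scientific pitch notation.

The capo raises the open B3 by 6 semitones to F4; fretting 3 more gives B3 + 6 + 3 = B3 + 9 semitones = G#4.
(Also written Ab.)

G#4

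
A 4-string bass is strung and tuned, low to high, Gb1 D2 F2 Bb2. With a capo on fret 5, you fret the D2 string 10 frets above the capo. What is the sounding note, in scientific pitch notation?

The capo raises the open D2 by 5 semitones to G2; fretting 10 more gives D2 + 5 + 10 = D2 + 15 semitones = F3.

F3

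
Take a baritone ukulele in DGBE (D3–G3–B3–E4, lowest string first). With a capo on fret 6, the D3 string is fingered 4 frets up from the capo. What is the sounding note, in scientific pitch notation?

C4

The capo raises the open D3 by 6 semitones to G#3; fretting 4 more gives D3 + 6 + 4 = D3 + 10 semitones = C4.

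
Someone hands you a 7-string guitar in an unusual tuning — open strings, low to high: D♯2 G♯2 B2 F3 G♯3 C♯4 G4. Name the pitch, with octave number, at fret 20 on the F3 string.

C♯5

The open F3 string plus 20 semitones: F–F#–G–G#–…–B–C–C#.
The walk passes from B into C 2 times, so the octave number goes from 3 to 5.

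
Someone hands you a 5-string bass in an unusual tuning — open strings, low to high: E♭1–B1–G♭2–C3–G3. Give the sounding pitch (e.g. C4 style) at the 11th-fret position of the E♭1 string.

The open E♭1 string plus 11 semitones: Eb–E–F–Gb–…–C–Db–D.
The walk passes from B into C once, so the octave number goes from 1 to 2.

D2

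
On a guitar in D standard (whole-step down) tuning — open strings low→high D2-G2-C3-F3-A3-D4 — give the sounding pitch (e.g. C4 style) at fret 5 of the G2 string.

G2 is MIDI 43. Adding 5 gives 48, which is C3.

C3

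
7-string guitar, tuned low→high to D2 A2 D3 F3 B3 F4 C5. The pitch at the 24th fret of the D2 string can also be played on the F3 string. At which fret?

Fret 24 on D2 is MIDI 38 + 24 = 62 (D4). On the F3 string (open MIDI 53), that pitch is 62 − 53 = fret 9.

9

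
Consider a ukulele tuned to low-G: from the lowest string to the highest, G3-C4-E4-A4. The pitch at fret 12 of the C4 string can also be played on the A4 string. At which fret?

3

Fret 12 on C4 is MIDI 60 + 12 = 72 (C5). On the A4 string (open MIDI 69), that pitch is 72 − 69 = fret 3.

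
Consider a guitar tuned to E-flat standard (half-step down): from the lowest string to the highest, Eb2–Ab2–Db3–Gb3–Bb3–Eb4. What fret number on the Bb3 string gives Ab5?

Ab5 is 22 semitones above the open Bb3 (Bb–B–C–Db–…–Gb–G–Ab), so it sits at fret 22.

22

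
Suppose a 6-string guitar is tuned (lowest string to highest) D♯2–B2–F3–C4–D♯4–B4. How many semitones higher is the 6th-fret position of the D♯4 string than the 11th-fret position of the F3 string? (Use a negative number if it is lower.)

D♯4 at fret 6 → A4 (MIDI 69); F3 at fret 11 → E4 (MIDI 64).
69 − 64 = 5, so the two pitches are 5 semitones apart.

5 semitones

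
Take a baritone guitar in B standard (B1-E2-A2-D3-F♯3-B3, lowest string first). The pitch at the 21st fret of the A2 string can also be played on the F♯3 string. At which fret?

12

A2 at fret 21 is A2 + 21 semitones = F♯4.
The open F♯3 string is 9 semitones above the open A2, so the same pitch on the F♯3 string lies at fret 21 − 9 = 12.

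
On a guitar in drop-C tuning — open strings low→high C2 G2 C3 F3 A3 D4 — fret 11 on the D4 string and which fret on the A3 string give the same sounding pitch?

16

Fret 11 on D4 is MIDI 62 + 11 = 73 (C#5). On the A3 string (open MIDI 57), that pitch is 73 − 57 = fret 16.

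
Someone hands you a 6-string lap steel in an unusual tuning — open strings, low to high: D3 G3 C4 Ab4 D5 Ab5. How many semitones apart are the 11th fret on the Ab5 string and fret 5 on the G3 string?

Ab5 at fret 11 → G6 (MIDI 91); G3 at fret 5 → C4 (MIDI 60).
91 − 60 = 31, so the two pitches are 31 semitones apart, with G6 the higher.

31 semitones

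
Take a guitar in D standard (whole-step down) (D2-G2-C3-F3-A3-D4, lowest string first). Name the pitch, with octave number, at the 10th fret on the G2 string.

G2 is MIDI 43. Adding 10 gives 53, which is F3.

F3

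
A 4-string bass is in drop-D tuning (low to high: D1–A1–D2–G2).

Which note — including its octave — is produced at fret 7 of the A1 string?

Each fret is one semitone, so A1 + 7 = E2.

E2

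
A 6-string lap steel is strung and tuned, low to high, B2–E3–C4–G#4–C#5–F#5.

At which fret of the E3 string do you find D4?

D4 is 10 semitones above the open E3 (E–F–F#–G–…–C–C#–D), so it sits at fret 10.

10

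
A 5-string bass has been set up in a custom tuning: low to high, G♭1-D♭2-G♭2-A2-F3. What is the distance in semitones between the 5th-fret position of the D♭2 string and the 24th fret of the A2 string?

27 semitones

D♭2 at fret 5 → G♭2 (MIDI 42); A2 at fret 24 → A4 (MIDI 69).
42 − 69 = -27, so the two pitches are 27 semitones apart, with A4 the higher.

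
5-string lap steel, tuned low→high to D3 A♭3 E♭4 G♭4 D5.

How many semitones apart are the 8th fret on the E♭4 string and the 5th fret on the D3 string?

E♭4 at fret 8 → B4 (MIDI 71); D3 at fret 5 → G3 (MIDI 55).
71 − 55 = 16, so the two pitches are 16 semitones apart, with B4 the higher.

16 semitones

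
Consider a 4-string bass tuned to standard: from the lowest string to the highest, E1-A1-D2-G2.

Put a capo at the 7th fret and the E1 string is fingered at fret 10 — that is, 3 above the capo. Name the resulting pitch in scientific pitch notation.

The capo raises the open E1 by 7 semitones to B1; fretting 3 more gives E1 + 7 + 3 = E1 + 10 semitones = D2.

D2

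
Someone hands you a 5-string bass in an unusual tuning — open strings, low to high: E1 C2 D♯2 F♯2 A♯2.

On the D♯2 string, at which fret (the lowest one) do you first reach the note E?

1

From D♯2, count semitones up the chromatic scale until reaching E: D#–E — 1 step.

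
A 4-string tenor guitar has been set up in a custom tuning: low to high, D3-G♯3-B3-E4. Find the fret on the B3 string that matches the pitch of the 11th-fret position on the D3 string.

2

Fret 11 on D3 is MIDI 50 + 11 = 61 (C♯4). On the B3 string (open MIDI 59), that pitch is 61 − 59 = fret 2.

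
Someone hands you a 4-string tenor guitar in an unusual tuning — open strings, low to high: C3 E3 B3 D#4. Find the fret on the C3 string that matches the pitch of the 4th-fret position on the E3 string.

E3 at fret 4 is E3 + 4 semitones = G#3.
The open C3 string is 4 semitones below the open E3, so the same pitch on the C3 string lies at fret 4 + 4 = 8.

8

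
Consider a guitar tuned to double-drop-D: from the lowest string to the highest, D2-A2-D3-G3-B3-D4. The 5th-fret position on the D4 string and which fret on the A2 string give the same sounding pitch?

22

D4 at fret 5 is D4 + 5 semitones = G4.
The open A2 string is 17 semitones below the open D4, so the same pitch on the A2 string lies at fret 5 + 17 = 22.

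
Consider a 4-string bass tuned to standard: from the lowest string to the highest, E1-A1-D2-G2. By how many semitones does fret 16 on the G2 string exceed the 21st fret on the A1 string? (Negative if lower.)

5 semitones

G2 at fret 16 → B3 (MIDI 59); A1 at fret 21 → F#3 (MIDI 54).
59 − 54 = 5, so the two pitches are 5 semitones apart.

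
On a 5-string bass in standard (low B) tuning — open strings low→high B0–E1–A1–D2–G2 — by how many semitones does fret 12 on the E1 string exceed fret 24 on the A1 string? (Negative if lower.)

E1 at fret 12 → E2 (MIDI 40); A1 at fret 24 → A3 (MIDI 57).
40 − 57 = -17, so the two pitches are 17 semitones apart.

-17 semitones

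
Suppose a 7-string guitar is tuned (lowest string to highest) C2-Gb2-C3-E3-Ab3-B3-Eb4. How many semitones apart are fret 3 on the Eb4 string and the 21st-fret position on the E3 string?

7 semitones

Eb4 at fret 3 → Gb4 (MIDI 66); E3 at fret 21 → Db5 (MIDI 73).
66 − 73 = -7, so the two pitches are 7 semitones apart, with Db5 the higher.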